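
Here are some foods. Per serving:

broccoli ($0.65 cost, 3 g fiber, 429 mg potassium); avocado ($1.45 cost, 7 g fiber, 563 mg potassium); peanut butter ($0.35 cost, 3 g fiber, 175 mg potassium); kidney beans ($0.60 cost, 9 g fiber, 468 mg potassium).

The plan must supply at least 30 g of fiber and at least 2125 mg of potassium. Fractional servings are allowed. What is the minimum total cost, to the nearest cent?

The cheapest plan sits at a corner of the feasible region — with two constraints it uses at most two foods.
broccoli only: max(30/3, 2125/429) = 10 servings → $6.50.
avocado only: max(30/7, 2125/563) = 4.286 servings → $6.21.
peanut butter only: max(30/3, 2125/175) = 12.14 servings → $4.25.
kidney beans only: max(30/9, 2125/468) = 4.541 servings → $2.72.
broccoli + avocado: intersection lies outside the first quadrant.
broccoli + peanut butter with both tight: 1.476 servings and 8.524 servings → $3.94.
broccoli + kidney beans with both tight: 2.07 servings and 2.643 servings → $2.93.
avocado + peanut butter with both tight: 2.425 servings and 4.343 servings → $5.04.
avocado + kidney beans with both tight: 2.839 servings and 1.125 servings → $4.79.
peanut butter + kidney beans: the both-tight solution has a negative serving — not a feasible corner.
Cheapest feasible corner: $2.72.

$2.72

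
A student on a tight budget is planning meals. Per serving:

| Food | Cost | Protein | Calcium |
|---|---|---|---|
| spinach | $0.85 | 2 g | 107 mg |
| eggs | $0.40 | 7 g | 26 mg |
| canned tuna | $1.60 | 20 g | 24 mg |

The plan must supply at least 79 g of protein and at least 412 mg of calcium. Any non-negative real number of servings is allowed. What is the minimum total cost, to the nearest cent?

An LP optimum is at a vertex; with two nutrient constraints at most two foods are used. Check each candidate.
spinach only: max(79/2, 412/107) = 39.5 servings → $33.58.
eggs only: max(79/7, 412/26) = 15.85 servings → $6.34.
canned tuna only: max(79/20, 412/24) = 17.17 servings → $27.47.
spinach + eggs with both tight: 1.191 servings and 10.95 servings → $5.39.
spinach + canned tuna with both tight: 3.033 servings and 3.647 servings → $8.41.
eggs + canned tuna: the both-tight solution has a negative serving — not a feasible corner.
So the least-cost plan costs $5.39.

$5.39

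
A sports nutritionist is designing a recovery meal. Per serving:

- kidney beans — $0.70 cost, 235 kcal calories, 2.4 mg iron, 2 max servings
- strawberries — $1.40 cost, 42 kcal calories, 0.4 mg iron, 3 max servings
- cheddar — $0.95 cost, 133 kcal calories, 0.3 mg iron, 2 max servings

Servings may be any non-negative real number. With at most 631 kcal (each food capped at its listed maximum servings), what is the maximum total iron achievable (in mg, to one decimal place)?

6.1 mg

Iron per kcal: kidney beans 0.01021, strawberries 0.009524, cheddar 0.002256.
Take 2 servings of kidney beans: uses 470 kcal, +4.8 mg iron (running total 4.8 mg).
Take 3 servings of strawberries: uses 126 kcal, +1.2 mg iron (running total 6.0 mg).
Take 0.2632 servings of cheddar: uses 35 kcal, +0.1 mg iron (running total 6.1 mg).
Greedy by best ratio exhausts the calories allowance optimally: 6.1 mg.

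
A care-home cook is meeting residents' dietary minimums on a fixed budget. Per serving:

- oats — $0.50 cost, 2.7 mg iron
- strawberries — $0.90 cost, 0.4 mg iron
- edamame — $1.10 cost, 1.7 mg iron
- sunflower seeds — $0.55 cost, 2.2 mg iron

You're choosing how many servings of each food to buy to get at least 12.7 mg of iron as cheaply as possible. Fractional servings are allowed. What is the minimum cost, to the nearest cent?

Cost per mg of iron: oats $0.1852, sunflower seeds $0.2500, edamame $0.6471, strawberries $2.2500.
With no serving limits, use only oats: 12.7 mg / 2.7 mg = 4.704 servings × $0.50 = $2.35.

$2.35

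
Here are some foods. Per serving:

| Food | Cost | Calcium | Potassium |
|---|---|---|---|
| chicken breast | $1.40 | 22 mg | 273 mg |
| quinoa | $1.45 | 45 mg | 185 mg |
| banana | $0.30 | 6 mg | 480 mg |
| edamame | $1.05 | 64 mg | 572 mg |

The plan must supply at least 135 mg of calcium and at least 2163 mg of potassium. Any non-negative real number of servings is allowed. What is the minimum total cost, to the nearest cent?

$2.67

Minimising a linear cost over {calcium ≥ 135, potassium ≥ 2163, servings ≥ 0} — the optimum is at a vertex, using one or two foods.
chicken breast only: max(135/22, 2163/273) = 7.923 servings → $11.09.
quinoa only: max(135/45, 2163/185) = 11.69 servings → $16.95.
banana only: max(135/6, 2163/480) = 22.5 servings → $6.75.
edamame only: max(135/64, 2163/572) = 3.781 servings → $3.97.
chicken breast + quinoa with both targets exact would need a negative amount; discard.
chicken breast + banana with both tight: 5.808 servings and 1.203 servings → $8.49.
chicken breast + edamame: the both-tight solution has a negative serving — not a feasible corner.
quinoa + banana with both tight: 2.529 servings and 3.531 servings → $4.73.
quinoa + edamame: intersection lies outside the first quadrant.
banana + edamame with both tight: 2.243 servings and 1.899 servings → $2.67.
So the least-cost plan costs $2.67.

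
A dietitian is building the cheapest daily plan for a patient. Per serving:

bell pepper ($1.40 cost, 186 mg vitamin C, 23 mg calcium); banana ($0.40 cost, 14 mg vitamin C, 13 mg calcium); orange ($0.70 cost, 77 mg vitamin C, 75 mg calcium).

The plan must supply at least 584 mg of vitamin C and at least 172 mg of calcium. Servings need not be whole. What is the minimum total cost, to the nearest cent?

$4.58

Two binding constraints pin down two serving amounts, so the optimal mix uses at most two foods. The candidates are each food alone (scaled to the tighter of vitamin C/calcium) and each pair with both constraints tight.
bell pepper only: max(584/186, 172/23) = 7.478 servings → $10.47.
banana only: max(584/14, 172/13) = 41.71 servings → $16.69.
orange only: max(584/77, 172/75) = 7.584 servings → $5.31.
bell pepper + banana with both tight: 2.473 servings and 8.855 servings → $7.00.
bell pepper + orange with both tight: 2.509 servings and 1.524 servings → $4.58.
banana + orange: intersection lies outside the first quadrant.
So the least-cost plan costs $4.58.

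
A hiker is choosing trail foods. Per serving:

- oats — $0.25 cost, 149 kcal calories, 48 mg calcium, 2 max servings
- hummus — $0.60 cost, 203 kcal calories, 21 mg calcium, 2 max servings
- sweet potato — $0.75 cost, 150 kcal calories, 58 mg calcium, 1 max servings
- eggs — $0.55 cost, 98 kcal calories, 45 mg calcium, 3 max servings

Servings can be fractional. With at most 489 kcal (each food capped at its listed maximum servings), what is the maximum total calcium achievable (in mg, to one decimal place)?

207.5 mg

Calcium per kcal: eggs 0.4592, sweet potato 0.3867, oats 0.3221, hummus 0.1034.
Take 3 servings of eggs: uses 294 kcal, +135.0 mg calcium (running total 135.0 mg).
Take 1 serving of sweet potato: uses 150 kcal, +58.0 mg calcium (running total 193.0 mg).
Take 0.302 servings of oats: uses 45 kcal, +14.5 mg calcium (running total 207.5 mg).
Filling greedily by calcium-per-kcal is optimal for one linear limit, giving 207.5 mg.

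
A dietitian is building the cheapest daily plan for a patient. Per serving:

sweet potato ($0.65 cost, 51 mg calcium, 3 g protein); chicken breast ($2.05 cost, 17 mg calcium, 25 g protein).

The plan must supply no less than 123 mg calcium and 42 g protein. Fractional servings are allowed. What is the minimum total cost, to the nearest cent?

The cheapest plan sits at a corner of the feasible region — with two constraints it uses at most two foods.
sweet potato only: max(123/51, 42/3) = 14 servings → $9.10.
chicken breast only: max(123/17, 42/25) = 7.235 servings → $14.83.
sweet potato + chicken breast with both tight: 1.929 servings and 1.449 servings → $4.22.
Cheapest feasible corner: $4.22.

$4.22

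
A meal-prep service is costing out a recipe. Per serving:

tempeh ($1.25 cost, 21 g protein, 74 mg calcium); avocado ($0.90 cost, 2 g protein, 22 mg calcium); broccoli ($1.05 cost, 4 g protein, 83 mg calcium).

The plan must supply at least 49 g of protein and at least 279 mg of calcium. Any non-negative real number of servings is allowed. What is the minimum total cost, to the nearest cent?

$4.17

tempeh only: max(49/21, 279/74) = 3.77 servings → $4.71.
avocado only: max(49/2, 279/22) = 24.5 servings → $22.05.
broccoli only: max(49/4, 279/83) = 12.25 servings → $12.86.
tempeh + avocado with both tight: 1.656 servings and 7.111 servings → $8.47.
tempeh + broccoli with both tight: 2.039 servings and 1.543 servings → $4.17.
avocado + broccoli with both targets exact would need a negative amount; discard.
So the least-cost plan costs $4.17.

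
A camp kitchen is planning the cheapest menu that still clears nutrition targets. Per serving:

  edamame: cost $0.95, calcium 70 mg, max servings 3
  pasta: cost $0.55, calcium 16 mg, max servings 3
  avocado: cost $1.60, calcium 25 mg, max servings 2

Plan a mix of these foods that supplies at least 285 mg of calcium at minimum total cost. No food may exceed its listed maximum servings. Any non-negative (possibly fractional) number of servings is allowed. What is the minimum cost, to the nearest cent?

$6.23

Cost per mg of calcium: edamame $0.0136, pasta $0.0344, avocado $0.0640.
Take 3 servings of edamame: +210.0 mg calcium for $2.85 (total $2.85, still need 75.0 mg).
Take 3 servings of pasta: +48.0 mg calcium for $1.65 (total $4.50, still need 27.0 mg).
Take 1.08 servings of avocado: +27.0 mg calcium for $1.73 (total $6.23, still need 0.0 mg).
Filling from the cheapest source first is optimal under one linear minimum: $6.23.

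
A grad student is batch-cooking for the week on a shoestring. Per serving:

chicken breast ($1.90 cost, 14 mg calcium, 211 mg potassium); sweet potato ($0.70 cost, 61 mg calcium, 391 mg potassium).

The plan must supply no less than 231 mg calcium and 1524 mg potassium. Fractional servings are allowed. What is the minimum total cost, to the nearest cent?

This is a tiny linear program; its minimum lies at a vertex of the feasible set. List the vertices and price them.
chicken breast only: max(231/14, 1524/211) = 16.5 servings → $31.35.
sweet potato only: max(231/61, 1524/391) = 3.898 servings → $2.73.
chicken breast + sweet potato with both tight: 0.3573 servings and 3.705 servings → $3.27.
So the least-cost plan costs $2.73.

$2.73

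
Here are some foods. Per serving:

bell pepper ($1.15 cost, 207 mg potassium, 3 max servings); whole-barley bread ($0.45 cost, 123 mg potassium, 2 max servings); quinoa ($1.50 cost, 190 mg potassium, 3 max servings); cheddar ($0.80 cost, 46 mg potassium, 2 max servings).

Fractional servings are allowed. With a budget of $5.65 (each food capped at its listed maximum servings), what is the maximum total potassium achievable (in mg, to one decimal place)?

Potassium per dollar: whole-barley bread 273.3, bell pepper 180, quinoa 126.7, cheddar 57.5.
Take 2 servings of whole-barley bread: spends $0.90, +246.0 mg potassium (running total 246.0 mg).
Take 3 servings of bell pepper: spends $3.45, +621.0 mg potassium (running total 867.0 mg).
Take 0.8667 servings of quinoa: spends $1.30, +164.7 mg potassium (running total 1031.7 mg).
Filling greedily by potassium-per-dollar is optimal for one linear limit, giving 1031.7 mg.

1031.7 mg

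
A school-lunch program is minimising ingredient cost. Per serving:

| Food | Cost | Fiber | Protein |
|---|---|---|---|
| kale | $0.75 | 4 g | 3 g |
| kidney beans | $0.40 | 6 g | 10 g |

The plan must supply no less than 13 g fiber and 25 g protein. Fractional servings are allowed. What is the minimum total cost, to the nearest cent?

$1.00

Two binding constraints pin down two serving amounts, so the optimal mix uses at most two foods. The candidates are each food alone (scaled to the tighter of fiber/protein) and each pair with both constraints tight.
kale only: max(13/4, 25/3) = 8.333 servings → $6.25.
kidney beans only: max(13/6, 25/10) = 2.5 servings → $1.00.
kale + kidney beans with both targets exact would need a negative amount; discard.
The minimum over all feasible corners is $1.00.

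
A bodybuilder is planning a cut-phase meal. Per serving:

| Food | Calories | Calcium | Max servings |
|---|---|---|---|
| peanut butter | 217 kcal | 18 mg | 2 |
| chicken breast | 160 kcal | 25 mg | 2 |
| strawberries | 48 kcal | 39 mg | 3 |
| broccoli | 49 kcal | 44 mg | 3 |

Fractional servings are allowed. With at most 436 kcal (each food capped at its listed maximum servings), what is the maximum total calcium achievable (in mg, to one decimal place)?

Calcium per kcal: broccoli 0.898, strawberries 0.8125, chicken breast 0.1562, peanut butter 0.08295.
Take 3 servings of broccoli: uses 147 kcal, +132.0 mg calcium (running total 132.0 mg).
Take 3 servings of strawberries: uses 144 kcal, +117.0 mg calcium (running total 249.0 mg).
Take 0.9062 servings of chicken breast: uses 145 kcal, +22.7 mg calcium (running total 271.7 mg).
Greedy by best ratio exhausts the calories allowance optimally: 271.7 mg.

271.7 mg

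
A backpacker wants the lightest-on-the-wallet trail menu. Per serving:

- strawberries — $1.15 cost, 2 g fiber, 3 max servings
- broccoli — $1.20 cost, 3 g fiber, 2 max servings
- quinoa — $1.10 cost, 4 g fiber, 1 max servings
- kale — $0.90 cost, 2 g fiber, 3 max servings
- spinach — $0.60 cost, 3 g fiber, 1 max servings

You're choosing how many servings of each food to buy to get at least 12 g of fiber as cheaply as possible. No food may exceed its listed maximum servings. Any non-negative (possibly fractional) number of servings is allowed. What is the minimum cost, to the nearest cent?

$3.70

Cost per g of fiber: spinach $0.2000, quinoa $0.2750, broccoli $0.4000, kale $0.4500, strawberries $0.5750.
Take 1 serving of spinach: +3.0 g fiber for $0.60 (total $0.60, still need 9.0 g).
Take 1 serving of quinoa: +4.0 g fiber for $1.10 (total $1.70, still need 5.0 g).
Take 1.667 servings of broccoli: +5.0 g fiber for $2.00 (total $3.70, still need 0.0 g).
Greedy by cheapest-per-g is optimal for a single linear constraint, so the minimum cost is $3.70.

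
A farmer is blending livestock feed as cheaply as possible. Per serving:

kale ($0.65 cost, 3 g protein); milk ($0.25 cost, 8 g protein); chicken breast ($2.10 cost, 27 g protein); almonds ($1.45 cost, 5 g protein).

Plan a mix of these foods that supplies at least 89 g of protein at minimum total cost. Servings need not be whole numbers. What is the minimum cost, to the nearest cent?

Cost per g of protein: milk $0.0312, chicken breast $0.0778, kale $0.2167, almonds $0.2900.
With no serving limits, use only milk: 89 g / 8 g = 11.12 servings × $0.25 = $2.78.

$2.78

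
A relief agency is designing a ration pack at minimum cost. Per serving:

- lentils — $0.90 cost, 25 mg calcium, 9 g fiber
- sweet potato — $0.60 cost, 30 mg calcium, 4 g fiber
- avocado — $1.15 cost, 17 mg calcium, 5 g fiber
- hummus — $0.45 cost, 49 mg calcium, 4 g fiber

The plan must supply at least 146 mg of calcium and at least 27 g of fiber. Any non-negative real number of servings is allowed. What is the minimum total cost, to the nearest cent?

$2.79

lentils only: max(146/25, 27/9) = 5.84 servings → $5.26.
sweet potato only: max(146/30, 27/4) = 6.75 servings → $4.05.
avocado only: max(146/17, 27/5) = 8.588 servings → $9.88.
hummus only: max(146/49, 27/4) = 6.75 servings → $3.04.
lentils + sweet potato with both tight: 1.329 servings and 3.759 servings → $3.45.
lentils + avocado: intersection lies outside the first quadrant.
lentils + hummus with both tight: 2.167 servings and 1.874 servings → $2.79.
sweet potato + avocado with both tight: 3.305 servings and 2.756 servings → $5.15.
sweet potato + hummus: intersection lies outside the first quadrant.
avocado + hummus with both tight: 4.175 servings and 1.531 servings → $5.49.
So the least-cost plan costs $2.79.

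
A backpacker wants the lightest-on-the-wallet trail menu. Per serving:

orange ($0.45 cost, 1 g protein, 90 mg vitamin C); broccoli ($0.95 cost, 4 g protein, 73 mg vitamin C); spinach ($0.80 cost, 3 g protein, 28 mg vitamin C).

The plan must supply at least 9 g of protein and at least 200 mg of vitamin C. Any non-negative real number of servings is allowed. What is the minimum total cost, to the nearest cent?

Two binding constraints pin down two serving amounts, so the optimal mix uses at most two foods. The candidates are each food alone (scaled to the tighter of protein/vitamin C) and each pair with both constraints tight.
orange only: max(9/1, 200/90) = 9 servings → $4.05.
broccoli only: max(9/4, 200/73) = 2.74 servings → $2.60.
spinach only: max(9/3, 200/28) = 7.143 servings → $5.71.
orange + broccoli with both tight: 0.4983 servings and 2.125 servings → $2.24.
orange + spinach with both tight: 1.438 servings and 2.521 servings → $2.66.
broccoli + spinach: the both-tight solution has a negative serving — not a feasible corner.
Cheapest feasible corner: $2.24.

$2.24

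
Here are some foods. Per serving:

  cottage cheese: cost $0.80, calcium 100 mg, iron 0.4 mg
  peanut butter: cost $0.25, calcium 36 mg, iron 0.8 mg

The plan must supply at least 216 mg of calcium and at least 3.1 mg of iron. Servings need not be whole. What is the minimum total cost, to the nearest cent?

$1.50

A basic optimal solution has at most two foods positive. Try each food alone and each pair with both targets met exactly.
cottage cheese only: max(216/100, 3.1/0.4) = 7.75 servings → $6.20.
peanut butter only: max(216/36, 3.1/0.8) = 6 servings → $1.50.
cottage cheese + peanut butter with both tight: 0.9329 servings and 3.409 servings → $1.60.
The minimum over all feasible corners is $1.50.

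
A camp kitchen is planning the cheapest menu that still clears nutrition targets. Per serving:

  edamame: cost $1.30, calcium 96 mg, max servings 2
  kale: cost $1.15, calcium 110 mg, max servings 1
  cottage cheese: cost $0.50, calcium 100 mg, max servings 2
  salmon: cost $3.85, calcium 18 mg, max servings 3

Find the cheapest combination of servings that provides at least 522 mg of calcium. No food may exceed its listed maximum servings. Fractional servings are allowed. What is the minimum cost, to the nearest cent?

Cost per mg of calcium: cottage cheese $0.0050, kale $0.0105, edamame $0.0135, salmon $0.2139.
Take 2 servings of cottage cheese: +200.0 mg calcium for $1.00 (total $1.00, still need 322.0 mg).
Take 1 serving of kale: +110.0 mg calcium for $1.15 (total $2.15, still need 212.0 mg).
Take 2 servings of edamame: +192.0 mg calcium for $2.60 (total $4.75, still need 20.0 mg).
Take 1.111 servings of salmon: +20.0 mg calcium for $4.28 (total $9.03, still need 0.0 mg).
Greedy by cheapest-per-mg is optimal for a single linear constraint, so the minimum cost is $9.03.

$9.03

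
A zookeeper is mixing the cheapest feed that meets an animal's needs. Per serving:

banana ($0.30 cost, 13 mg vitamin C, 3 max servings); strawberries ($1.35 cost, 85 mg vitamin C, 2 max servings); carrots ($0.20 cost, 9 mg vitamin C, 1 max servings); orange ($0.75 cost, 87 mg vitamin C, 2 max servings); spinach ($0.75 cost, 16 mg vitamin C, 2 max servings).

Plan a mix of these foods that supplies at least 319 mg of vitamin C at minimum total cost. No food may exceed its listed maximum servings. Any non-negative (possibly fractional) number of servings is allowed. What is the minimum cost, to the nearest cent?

$3.80

Cost per mg of vitamin C: orange $0.0086, strawberries $0.0159, carrots $0.0222, banana $0.0231, spinach $0.0469.
Take 2 servings of orange: +174.0 mg vitamin C for $1.50 (total $1.50, still need 145.0 mg).
Take 1.706 servings of strawberries: +145.0 mg vitamin C for $2.30 (total $3.80, still need 0.0 mg).
Greedy by cheapest-per-mg is optimal for a single linear constraint, so the minimum cost is $3.80.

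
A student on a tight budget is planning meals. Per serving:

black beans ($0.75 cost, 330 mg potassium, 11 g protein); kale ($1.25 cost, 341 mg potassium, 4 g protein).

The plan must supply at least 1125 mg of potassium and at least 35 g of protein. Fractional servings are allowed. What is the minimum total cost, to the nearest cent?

$2.56

The cheapest plan sits at a corner of the feasible region — with two constraints it uses at most two foods.
black beans only: max(1125/330, 35/11) = 3.409 servings → $2.56.
kale only: max(1125/341, 35/4) = 8.75 servings → $10.94.
black beans + kale with both tight: 3.058 servings and 0.3394 servings → $2.72.
The minimum over all feasible corners is $2.56.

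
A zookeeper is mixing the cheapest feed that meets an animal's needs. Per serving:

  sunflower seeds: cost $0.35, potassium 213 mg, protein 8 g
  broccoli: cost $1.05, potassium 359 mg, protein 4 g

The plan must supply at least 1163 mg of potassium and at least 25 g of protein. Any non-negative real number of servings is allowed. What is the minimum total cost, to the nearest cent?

$1.91

At the optimum either one food covers both requirements or two foods hit both targets exactly; no other combination can be cheaper.
sunflower seeds only: max(1163/213, 25/8) = 5.46 servings → $1.91.
broccoli only: max(1163/359, 25/4) = 6.25 servings → $6.56.
sunflower seeds + broccoli with both tight: 2.14 servings and 1.97 servings → $2.82.
The minimum over all feasible corners is $1.91.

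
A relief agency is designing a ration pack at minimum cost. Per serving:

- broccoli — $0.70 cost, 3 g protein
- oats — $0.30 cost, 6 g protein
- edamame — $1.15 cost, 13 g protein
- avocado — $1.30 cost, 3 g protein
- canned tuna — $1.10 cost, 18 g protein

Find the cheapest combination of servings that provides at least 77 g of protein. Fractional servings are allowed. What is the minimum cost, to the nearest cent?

$3.85

Cost per g of protein: oats $0.0500, canned tuna $0.0611, edamame $0.0885, broccoli $0.2333, avocado $0.4333.
With no serving limits, use only oats: 77 g / 6 g = 12.83 servings × $0.30 = $3.85.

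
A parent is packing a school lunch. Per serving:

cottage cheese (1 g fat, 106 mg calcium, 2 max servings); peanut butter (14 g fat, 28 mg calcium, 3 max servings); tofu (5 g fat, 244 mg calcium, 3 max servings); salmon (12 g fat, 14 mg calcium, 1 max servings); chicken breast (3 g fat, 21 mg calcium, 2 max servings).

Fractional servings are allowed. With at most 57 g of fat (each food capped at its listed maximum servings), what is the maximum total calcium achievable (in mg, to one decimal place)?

1054.0 mg

Calcium per g fat: cottage cheese 106, tofu 48.8, chicken breast 7, peanut butter 2, salmon 1.167.
Take 2 servings of cottage cheese: uses 2 g fat, +212.0 mg calcium (running total 212.0 mg).
Take 3 servings of tofu: uses 15 g fat, +732.0 mg calcium (running total 944.0 mg).
Take 2 servings of chicken breast: uses 6 g fat, +42.0 mg calcium (running total 986.0 mg).
Take 2.429 servings of peanut butter: uses 34 g fat, +68.0 mg calcium (running total 1054.0 mg).
Greedy by best ratio exhausts the fat allowance optimally: 1054.0 mg.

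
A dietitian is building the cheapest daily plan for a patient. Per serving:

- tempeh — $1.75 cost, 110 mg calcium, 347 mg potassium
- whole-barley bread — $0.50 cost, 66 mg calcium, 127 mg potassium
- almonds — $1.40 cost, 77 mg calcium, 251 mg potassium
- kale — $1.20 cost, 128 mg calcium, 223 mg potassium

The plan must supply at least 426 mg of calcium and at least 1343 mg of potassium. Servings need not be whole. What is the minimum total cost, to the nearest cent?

For a min-cost LP with two ≥-constraints, a basic feasible solution has at most two positive variables.
tempeh only: max(426/110, 1343/347) = 3.873 servings → $6.78.
whole-barley bread only: max(426/66, 1343/127) = 10.57 servings → $5.29.
almonds only: max(426/77, 1343/251) = 5.532 servings → $7.75.
kale only: max(426/128, 1343/223) = 6.022 servings → $7.23.
tempeh + whole-barley bread with both tight: 3.867 servings and 0.0103 servings → $6.77.
tempeh + almonds: intersection lies outside the first quadrant.
tempeh + kale with both tight: 3.867 servings and 0.004626 servings → $6.77.
whole-barley bread + almonds with both tight: 0.5179 servings and 5.089 servings → $7.38.
whole-barley bread + kale: the both-tight solution has a negative serving — not a feasible corner.
almonds + kale with both tight: 5.142 servings and 0.235 servings → $7.48.
So the least-cost plan costs $5.29.

$5.29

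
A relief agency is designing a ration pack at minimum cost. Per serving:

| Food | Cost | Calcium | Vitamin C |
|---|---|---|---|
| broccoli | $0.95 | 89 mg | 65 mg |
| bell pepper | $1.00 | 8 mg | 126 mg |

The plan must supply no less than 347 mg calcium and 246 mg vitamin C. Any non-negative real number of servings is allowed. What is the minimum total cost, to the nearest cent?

With two linear requirements the optimum uses one or two foods; enumerate the corners.
broccoli only: max(347/89, 246/65) = 3.899 servings → $3.70.
bell pepper only: max(347/8, 246/126) = 43.38 servings → $43.38.
broccoli + bell pepper: intersection lies outside the first quadrant.
The minimum over all feasible corners is $3.70.

$3.70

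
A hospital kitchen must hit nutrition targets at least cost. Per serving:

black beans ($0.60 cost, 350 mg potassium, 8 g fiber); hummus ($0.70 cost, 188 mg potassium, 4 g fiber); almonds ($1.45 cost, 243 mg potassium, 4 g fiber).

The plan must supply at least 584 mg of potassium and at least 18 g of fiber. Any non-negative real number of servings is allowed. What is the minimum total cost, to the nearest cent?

$1.35

Two binding constraints pin down two serving amounts, so the optimal mix uses at most two foods. The candidates are each food alone (scaled to the tighter of potassium/fiber) and each pair with both constraints tight.
black beans only: max(584/350, 18/8) = 2.25 servings → $1.35.
hummus only: max(584/188, 18/4) = 4.5 servings → $3.15.
almonds only: max(584/243, 18/4) = 4.5 servings → $6.53.
black beans + hummus: intersection lies outside the first quadrant.
black beans + almonds with both targets exact would need a negative amount; discard.
hummus + almonds: the both-tight solution has a negative serving — not a feasible corner.
The minimum over all feasible corners is $1.35.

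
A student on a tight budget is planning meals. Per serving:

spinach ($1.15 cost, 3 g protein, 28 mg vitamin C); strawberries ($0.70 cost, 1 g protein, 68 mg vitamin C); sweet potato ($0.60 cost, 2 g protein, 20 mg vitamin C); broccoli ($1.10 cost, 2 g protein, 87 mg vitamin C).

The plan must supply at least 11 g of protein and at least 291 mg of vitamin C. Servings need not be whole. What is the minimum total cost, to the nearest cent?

An LP optimum is at a vertex; with two nutrient constraints at most two foods are used. Check each candidate.
spinach only: max(11/3, 291/28) = 10.39 servings → $11.95.
strawberries only: max(11/1, 291/68) = 11 servings → $7.70.
sweet potato only: max(11/2, 291/20) = 14.55 servings → $8.73.
broccoli only: max(11/2, 291/87) = 5.5 servings → $6.05.
spinach + strawberries with both tight: 2.597 servings and 3.21 servings → $5.23.
spinach + sweet potato with both targets exact would need a negative amount; discard.
spinach + broccoli with both tight: 1.829 servings and 2.756 servings → $5.14.
strawberries + sweet potato with both tight: 3.121 servings and 3.94 servings → $4.55.
strawberries + broccoli: the both-tight solution has a negative serving — not a feasible corner.
sweet potato + broccoli with both tight: 2.799 servings and 2.701 servings → $4.65.
So the least-cost plan costs $4.55.

$4.55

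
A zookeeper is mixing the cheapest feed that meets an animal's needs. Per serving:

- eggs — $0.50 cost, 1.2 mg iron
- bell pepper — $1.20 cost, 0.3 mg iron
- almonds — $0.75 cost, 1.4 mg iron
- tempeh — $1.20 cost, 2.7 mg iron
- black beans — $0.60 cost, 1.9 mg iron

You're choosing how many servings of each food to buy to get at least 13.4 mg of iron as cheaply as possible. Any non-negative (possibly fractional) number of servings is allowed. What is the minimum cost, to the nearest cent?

$4.23

Cost per mg of iron: black beans $0.3158, eggs $0.4167, tempeh $0.4444, almonds $0.5357, bell pepper $4.0000.
With no serving limits, use only black beans: 13.4 mg / 1.9 mg = 7.053 servings × $0.60 = $4.23.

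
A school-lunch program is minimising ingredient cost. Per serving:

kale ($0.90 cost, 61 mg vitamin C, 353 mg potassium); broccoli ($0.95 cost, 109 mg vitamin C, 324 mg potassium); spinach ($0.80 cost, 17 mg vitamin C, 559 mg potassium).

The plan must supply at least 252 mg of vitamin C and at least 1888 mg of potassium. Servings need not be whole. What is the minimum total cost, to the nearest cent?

This is a tiny linear program; its minimum lies at a vertex of the feasible set. List the vertices and price them.
kale only: max(252/61, 1888/353) = 5.348 servings → $4.81.
broccoli only: max(252/109, 1888/324) = 5.827 servings → $5.54.
spinach only: max(252/17, 1888/559) = 14.82 servings → $11.86.
kale + broccoli with both targets exact would need a negative amount; discard.
kale + spinach with both tight: 3.871 servings and 0.9329 servings → $4.23.
broccoli + spinach with both tight: 1.963 servings and 2.24 servings → $3.66.
So the least-cost plan costs $3.66.

$3.66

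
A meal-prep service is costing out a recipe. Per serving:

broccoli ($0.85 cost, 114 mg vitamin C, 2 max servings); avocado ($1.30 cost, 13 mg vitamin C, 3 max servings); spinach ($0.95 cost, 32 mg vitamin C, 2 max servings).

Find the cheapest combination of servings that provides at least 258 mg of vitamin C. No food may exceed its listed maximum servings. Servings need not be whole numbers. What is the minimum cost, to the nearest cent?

$2.59

Cost per mg of vitamin C: broccoli $0.0075, spinach $0.0297, avocado $0.1000.
Take 2 servings of broccoli: +228.0 mg vitamin C for $1.70 (total $1.70, still need 30.0 mg).
Take 0.9375 servings of spinach: +30.0 mg vitamin C for $0.89 (total $2.59, still need 0.0 mg).
Greedy by cheapest-per-mg is optimal for a single linear constraint, so the minimum cost is $2.59.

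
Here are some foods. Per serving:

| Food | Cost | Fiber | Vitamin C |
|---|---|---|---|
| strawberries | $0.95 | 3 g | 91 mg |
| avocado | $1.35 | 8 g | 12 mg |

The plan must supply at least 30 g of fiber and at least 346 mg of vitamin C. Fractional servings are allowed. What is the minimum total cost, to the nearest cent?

For a min-cost LP with two ≥-constraints, a basic feasible solution has at most two positive variables.
strawberries only: max(30/3, 346/91) = 10 servings → $9.50.
avocado only: max(30/8, 346/12) = 28.83 servings → $38.92.
strawberries + avocado with both tight: 3.48 servings and 2.445 servings → $6.61.
So the least-cost plan costs $6.61.

$6.61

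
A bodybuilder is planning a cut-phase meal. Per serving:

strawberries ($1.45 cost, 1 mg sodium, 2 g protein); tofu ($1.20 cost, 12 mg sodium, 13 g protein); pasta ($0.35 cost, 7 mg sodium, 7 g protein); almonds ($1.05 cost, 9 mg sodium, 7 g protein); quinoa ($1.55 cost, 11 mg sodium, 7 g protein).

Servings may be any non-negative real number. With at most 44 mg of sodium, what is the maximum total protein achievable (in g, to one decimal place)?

Protein per mg sodium: strawberries 2, tofu 1.083, pasta 1, almonds 0.7778, quinoa 0.6364.
With no serving limits, spend the whole sodium allowance on strawberries: 44 mg / 1 mg × 2 g = 88.0 g.

88.0 g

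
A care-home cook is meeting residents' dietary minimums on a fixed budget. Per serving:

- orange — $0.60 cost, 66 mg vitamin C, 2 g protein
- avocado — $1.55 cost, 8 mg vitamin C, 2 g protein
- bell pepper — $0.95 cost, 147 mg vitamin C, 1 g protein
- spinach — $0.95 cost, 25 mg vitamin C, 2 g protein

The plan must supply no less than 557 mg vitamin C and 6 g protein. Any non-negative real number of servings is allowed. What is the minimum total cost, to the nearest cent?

orange only: max(557/66, 6/2) = 8.439 servings → $5.06.
avocado only: max(557/8, 6/2) = 69.62 servings → $107.92.
bell pepper only: max(557/147, 6/1) = 6 servings → $5.70.
spinach only: max(557/25, 6/2) = 22.28 servings → $21.17.
orange + avocado: intersection lies outside the first quadrant.
orange + bell pepper with both tight: 1.425 servings and 3.149 servings → $3.85.
orange + spinach with both targets exact would need a negative amount; discard.
avocado + bell pepper with both tight: 1.136 servings and 3.727 servings → $5.30.
avocado + spinach with both targets exact would need a negative amount; discard.
bell pepper + spinach with both tight: 3.584 servings and 1.208 servings → $4.55.
The minimum over all feasible corners is $3.85.

$3.85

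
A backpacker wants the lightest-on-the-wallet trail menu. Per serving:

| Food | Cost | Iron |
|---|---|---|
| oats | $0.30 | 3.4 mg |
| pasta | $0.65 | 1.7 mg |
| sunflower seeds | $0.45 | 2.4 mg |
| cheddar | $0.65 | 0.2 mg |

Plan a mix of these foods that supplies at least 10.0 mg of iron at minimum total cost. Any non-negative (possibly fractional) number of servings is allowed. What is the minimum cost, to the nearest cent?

$0.88

Cost per mg of iron: oats $0.0882, sunflower seeds $0.1875, pasta $0.3824, cheddar $3.2500.
With no serving limits, use only oats: 10.0 mg / 3.4 mg = 2.941 servings × $0.30 = $0.88.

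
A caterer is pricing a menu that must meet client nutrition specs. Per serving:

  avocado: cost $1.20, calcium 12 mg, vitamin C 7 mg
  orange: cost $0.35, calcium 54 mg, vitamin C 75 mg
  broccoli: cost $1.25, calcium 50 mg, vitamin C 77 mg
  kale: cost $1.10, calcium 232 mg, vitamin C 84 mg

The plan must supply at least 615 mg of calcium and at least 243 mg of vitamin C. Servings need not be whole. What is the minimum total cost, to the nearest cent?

$2.95

For a min-cost LP with two ≥-constraints, a basic feasible solution has at most two positive variables.
avocado only: max(615/12, 243/7) = 51.25 servings → $61.50.
orange only: max(615/54, 243/75) = 11.39 servings → $3.99.
broccoli only: max(615/50, 243/77) = 12.3 servings → $15.38.
kale only: max(615/232, 243/84) = 2.893 servings → $3.18.
avocado + orange: the both-tight solution has a negative serving — not a feasible corner.
avocado + broccoli: the both-tight solution has a negative serving — not a feasible corner.
avocado + kale with both tight: 7.656 servings and 2.255 servings → $11.67.
orange + broccoli with both targets exact would need a negative amount; discard.
orange + kale with both tight: 0.3666 servings and 2.566 servings → $2.95.
broccoli + kale with both tight: 0.3451 servings and 2.576 servings → $3.27.
Cheapest feasible corner: $2.95.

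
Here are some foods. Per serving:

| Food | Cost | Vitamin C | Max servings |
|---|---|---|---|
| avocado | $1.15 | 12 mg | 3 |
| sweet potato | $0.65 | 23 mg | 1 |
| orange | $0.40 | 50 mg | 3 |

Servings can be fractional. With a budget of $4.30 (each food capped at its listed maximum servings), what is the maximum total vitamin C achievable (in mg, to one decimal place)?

198.6 mg

Vitamin C per dollar: orange 125, sweet potato 35.38, avocado 10.43.
Take 3 servings of orange: spends $1.20, +150.0 mg vitamin C (running total 150.0 mg).
Take 1 serving of sweet potato: spends $0.65, +23.0 mg vitamin C (running total 173.0 mg).
Take 2.13 servings of avocado: spends $2.45, +25.6 mg vitamin C (running total 198.6 mg).
Filling greedily by vitamin C-per-dollar is optimal for one linear limit, giving 198.6 mg.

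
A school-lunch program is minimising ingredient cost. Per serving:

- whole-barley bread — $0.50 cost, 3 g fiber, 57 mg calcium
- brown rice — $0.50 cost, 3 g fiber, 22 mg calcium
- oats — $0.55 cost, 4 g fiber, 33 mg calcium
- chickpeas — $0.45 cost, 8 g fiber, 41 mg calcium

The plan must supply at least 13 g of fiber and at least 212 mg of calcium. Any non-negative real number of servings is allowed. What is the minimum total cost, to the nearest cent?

This is a tiny linear program; its minimum lies at a vertex of the feasible set. List the vertices and price them.
whole-barley bread only: max(13/3, 212/57) = 4.333 servings → $2.17.
brown rice only: max(13/3, 212/22) = 9.636 servings → $4.82.
oats only: max(13/4, 212/33) = 6.424 servings → $3.53.
chickpeas only: max(13/8, 212/41) = 5.171 servings → $2.33.
whole-barley bread + brown rice with both tight: 3.333 servings and 1 serving → $2.17.
whole-barley bread + oats with both tight: 3.248 servings and 0.814 servings → $2.07.
whole-barley bread + chickpeas with both tight: 3.492 servings and 0.3153 servings → $1.89.
brown rice + oats with both targets exact would need a negative amount; discard.
brown rice + chickpeas with both targets exact would need a negative amount; discard.
oats + chickpeas: intersection lies outside the first quadrant.
So the least-cost plan costs $1.89.

$1.89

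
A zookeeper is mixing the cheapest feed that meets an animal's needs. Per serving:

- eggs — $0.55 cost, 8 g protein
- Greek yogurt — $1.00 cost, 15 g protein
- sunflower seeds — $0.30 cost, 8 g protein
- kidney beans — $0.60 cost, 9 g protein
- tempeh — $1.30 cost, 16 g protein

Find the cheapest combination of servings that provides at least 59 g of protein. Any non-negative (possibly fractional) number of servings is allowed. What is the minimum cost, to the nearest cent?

$2.21

Cost per g of protein: sunflower seeds $0.0375, Greek yogurt $0.0667, kidney beans $0.0667, eggs $0.0688, tempeh $0.0813.
With no serving limits, use only sunflower seeds: 59 g / 8 g = 7.375 servings × $0.30 = $2.21.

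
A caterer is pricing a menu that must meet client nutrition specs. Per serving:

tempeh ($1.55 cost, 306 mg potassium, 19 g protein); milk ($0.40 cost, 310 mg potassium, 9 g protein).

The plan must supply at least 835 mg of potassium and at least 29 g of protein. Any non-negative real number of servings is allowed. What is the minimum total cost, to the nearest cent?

The cheapest plan sits at a corner of the feasible region — with two constraints it uses at most two foods.
tempeh only: max(835/306, 29/19) = 2.729 servings → $4.23.
milk only: max(835/310, 29/9) = 3.222 servings → $1.29.
tempeh + milk with both tight: 0.4703 servings and 2.229 servings → $1.62.
Cheapest feasible corner: $1.29.

$1.29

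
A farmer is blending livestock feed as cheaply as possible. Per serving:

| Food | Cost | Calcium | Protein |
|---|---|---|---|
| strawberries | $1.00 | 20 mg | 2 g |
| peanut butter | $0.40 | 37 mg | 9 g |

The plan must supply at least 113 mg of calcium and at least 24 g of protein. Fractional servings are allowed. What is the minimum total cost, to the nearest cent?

$1.22

An LP optimum is at a vertex; with two nutrient constraints at most two foods are used. Check each candidate.
strawberries only: max(113/20, 24/2) = 12 servings → $12.00.
peanut butter only: max(113/37, 24/9) = 3.054 servings → $1.22.
strawberries + peanut butter with both tight: 1.217 servings and 2.396 servings → $2.18.
Cheapest feasible corner: $1.22.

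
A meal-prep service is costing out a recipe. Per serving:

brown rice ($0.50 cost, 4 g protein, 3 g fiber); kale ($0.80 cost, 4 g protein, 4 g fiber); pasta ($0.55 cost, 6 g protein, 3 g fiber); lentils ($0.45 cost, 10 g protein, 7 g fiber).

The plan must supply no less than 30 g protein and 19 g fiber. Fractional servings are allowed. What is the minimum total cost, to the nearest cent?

With two linear requirements the optimum uses one or two foods; enumerate the corners.
brown rice only: max(30/4, 19/3) = 7.5 servings → $3.75.
kale only: max(30/4, 19/4) = 7.5 servings → $6.00.
pasta only: max(30/6, 19/3) = 6.333 servings → $3.48.
lentils only: max(30/10, 19/7) = 3 servings → $1.35.
brown rice + kale: intersection lies outside the first quadrant.
brown rice + pasta with both tight: 4 servings and 2.333 servings → $3.28.
brown rice + lentils: intersection lies outside the first quadrant.
kale + pasta with both tight: 2 servings and 3.667 servings → $3.62.
kale + lentils: the both-tight solution has a negative serving — not a feasible corner.
pasta + lentils with both tight: 1.667 servings and 2 servings → $1.82.
Cheapest feasible corner: $1.35.

$1.35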